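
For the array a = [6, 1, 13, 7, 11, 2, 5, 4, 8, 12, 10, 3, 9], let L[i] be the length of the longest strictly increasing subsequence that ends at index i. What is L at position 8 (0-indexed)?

dp[i] = 1 + max{dp[j] : j<i, a[j]<a[i]} (or 1 if no such j):
i:      0  1  2  3  4  5  6  7  8  9 10 11 12
a[i]:   6  1 13  7 11  2  5  4  8 12 10  3  9
dp:     1  1  2  2  3  2  3  3  4  5  5  3  5
At index 8 the value is 4.

4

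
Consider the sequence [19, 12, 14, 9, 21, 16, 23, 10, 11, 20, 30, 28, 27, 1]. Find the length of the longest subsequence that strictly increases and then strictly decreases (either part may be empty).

inc[i] = longest strictly increasing subsequence ending at i; dec[i] = longest strictly decreasing subsequence starting at i:
i:      1  2  3  4  5  6  7  8  9 10 11 12 13 14
a[i]:  19 12 14  9 21 16 23 10 11 20 30 28 27  1
inc:    1  1  2  1  3  3  4  2  3  4  5  5  5  1
dec:    4  3  3  2  4  3  3  2  2  2  4  3  2  1
Best peak at i=11 (value 30): inc=5, dec=4, length 5+4−1 = 8.

8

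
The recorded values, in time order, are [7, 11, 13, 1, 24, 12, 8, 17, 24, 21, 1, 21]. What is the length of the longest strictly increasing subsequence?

5

Let dp[i] be the length of the longest such subsequence ending at index i:
i:      1  2  3  4  5  6  7  8  9 10 11 12
a[i]:   7 11 13  1 24 12  8 17 24 21  1 21
dp:     1  2  3  1  4  3  2  4  5  5  1  5
Maximum dp value is 5.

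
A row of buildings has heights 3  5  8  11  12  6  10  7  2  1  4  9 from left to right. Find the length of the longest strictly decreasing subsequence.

5

Negate each value so 'decreasing' becomes 'increasing', then run patience tails on the negated sequence:
-3 → extends → [-3]
-5 → replaces -3 → [-5]
-8 → replaces -5 → [-8]
-11 → replaces -8 → [-11]
-12 → replaces -11 → [-12]
-6 → extends → [-12, -6]
-10 → replaces -6 → [-12, -10]
-7 → extends → [-12, -10, -7]
-2 → extends → [-12, -10, -7, -2]
-1 → extends → [-12, -10, -7, -2, -1]
-4 → replaces -2 → [-12, -10, -7, -4, -1]
-9 → replaces -7 → [-12, -10, -9, -4, -1]
Five tails, so the longest strictly decreasing subsequence of the original has length 5.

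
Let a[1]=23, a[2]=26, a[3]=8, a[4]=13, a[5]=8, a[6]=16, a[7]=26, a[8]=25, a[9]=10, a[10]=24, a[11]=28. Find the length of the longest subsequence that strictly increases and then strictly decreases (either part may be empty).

6

inc[i] = longest strictly increasing subsequence ending at i; dec[i] = longest strictly decreasing subsequence starting at i:
i:      1  2  3  4  5  6  7  8  9 10 11
a[i]:  23 26  8 13  8 16 26 25 10 24 28
inc:    1  2  1  2  1  3  4  4  2  4  5
dec:    3  3  1  2  1  2  3  2  1  1  1
Best peak at i=7 (value 26): inc=4, dec=3, length 4+3−1 = 6.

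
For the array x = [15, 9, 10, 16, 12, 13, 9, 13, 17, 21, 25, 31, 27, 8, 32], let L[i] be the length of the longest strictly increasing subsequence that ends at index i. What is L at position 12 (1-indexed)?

dp[i] = 1 + max{dp[j] : j<i, x[j]<x[i]} (or 1 if no such j):
i:      1  2  3  4  5  6  7  8  9 10 11 12 13 14 15
x[i]:  15  9 10 16 12 13  9 13 17 21 25 31 27  8 32
dp:     1  1  2  3  3  4  1  4  5  6  7  8  8  1  9
At index 12 the value is 8.

8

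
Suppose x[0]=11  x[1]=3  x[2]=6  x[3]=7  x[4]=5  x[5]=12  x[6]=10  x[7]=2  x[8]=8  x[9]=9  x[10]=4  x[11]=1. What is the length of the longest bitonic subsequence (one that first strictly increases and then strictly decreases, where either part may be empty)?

inc[i] = longest strictly increasing subsequence ending at i; dec[i] = longest strictly decreasing subsequence starting at i:
i:      0  1  2  3  4  5  6  7  8  9 10 11
x[i]:  11  3  6  7  5 12 10  2  8  9  4  1
inc:    1  1  2  3  2  4  4  1  4  5  2  1
dec:    5  3  4  4  3  5  4  2  3  3  2  1
Best peak at i=5 (value 12): inc=4, dec=5, length 4+5−1 = 8.

8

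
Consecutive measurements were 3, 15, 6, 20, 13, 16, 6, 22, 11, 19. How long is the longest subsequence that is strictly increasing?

5

Let dp[i] be the length of the longest such subsequence ending at index i:
i:      1  2  3  4  5  6  7  8  9 10
a[i]:   3 15  6 20 13 16  6 22 11 19
dp:     1  2  2  3  3  4  2  5  3  5
Maximum dp value is 5.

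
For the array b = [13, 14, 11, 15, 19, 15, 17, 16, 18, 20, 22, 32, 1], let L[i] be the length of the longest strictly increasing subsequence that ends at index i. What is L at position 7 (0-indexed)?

4

dp[i] = 1 + max{dp[j] : j<i, b[j]<b[i]} (or 1 if no such j):
i:      0  1  2  3  4  5  6  7  8  9 10 11 12
b[i]:  13 14 11 15 19 15 17 16 18 20 22 32  1
dp:     1  2  1  3  4  3  4  4  5  6  7  8  1
At index 7 the value is 4.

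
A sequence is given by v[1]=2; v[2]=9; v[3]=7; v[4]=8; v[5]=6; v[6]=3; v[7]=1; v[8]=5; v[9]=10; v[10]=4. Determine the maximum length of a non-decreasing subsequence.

4

Let dp[i] be the length of the longest such subsequence ending at index i:
i:      1  2  3  4  5  6  7  8  9 10
v[i]:   2  9  7  8  6  3  1  5 10  4
dp:     1  2  2  3  2  2  1  3  4  3
Maximum dp value is 4.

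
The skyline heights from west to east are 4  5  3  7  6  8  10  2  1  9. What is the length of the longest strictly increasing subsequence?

5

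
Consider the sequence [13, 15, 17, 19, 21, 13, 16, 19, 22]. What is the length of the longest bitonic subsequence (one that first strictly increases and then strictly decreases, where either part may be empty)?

6

inc[i] = longest strictly increasing subsequence ending at i; dec[i] = longest strictly decreasing subsequence starting at i:
i:      1  2  3  4  5  6  7  8  9
a[i]:  13 15 17 19 21 13 16 19 22
inc:    1  2  3  4  5  1  3  4  6
dec:    1  2  2  2  2  1  1  1  1
Best peak at i=5 (value 21): inc=5, dec=2, length 5+2−1 = 6.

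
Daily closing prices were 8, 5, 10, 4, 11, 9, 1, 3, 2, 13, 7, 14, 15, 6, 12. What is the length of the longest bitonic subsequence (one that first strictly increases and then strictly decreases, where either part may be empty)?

7

inc[i] = longest strictly increasing subsequence ending at i; dec[i] = longest strictly decreasing subsequence starting at i:
i:      1  2  3  4  5  6  7  8  9 10 11 12 13 14 15
a[i]:   8  5 10  4 11  9  1  3  2 13  7 14 15  6 12
inc:    1  1  2  1  3  2  1  2  2  4  3  5  6  3  4
dec:    5  4  4  3  4  3  1  2  1  3  2  2  2  1  1
Best peak at i=13 (value 15): inc=6, dec=2, length 6+2−1 = 7.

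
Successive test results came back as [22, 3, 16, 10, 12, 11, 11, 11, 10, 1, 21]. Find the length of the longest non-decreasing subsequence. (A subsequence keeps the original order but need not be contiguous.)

Let dp[i] be the length of the longest such subsequence ending at index i:
i:      1  2  3  4  5  6  7  8  9 10 11
a[i]:  22  3 16 10 12 11 11 11 10  1 21
dp:     1  1  2  2  3  3  4  5  3  1  6
Maximum dp value is 6.

6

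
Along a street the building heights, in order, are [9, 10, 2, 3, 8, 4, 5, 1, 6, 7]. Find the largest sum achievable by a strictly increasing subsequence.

Let S[i] be the best sum of a strictly increasing subsequence ending at i:
i:      1  2  3  4  5  6  7  8  9 10
a[i]:   9 10  2  3  8  4  5  1  6  7
S:      9 19  2  5 13  9 14  1 20 27
Maximum is 27 (e.g. 2 + 3 + 4 + 5 + 6 + 7).

27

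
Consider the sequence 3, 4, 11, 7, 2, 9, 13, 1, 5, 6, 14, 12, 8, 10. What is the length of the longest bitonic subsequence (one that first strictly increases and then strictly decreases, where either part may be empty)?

8

inc[i] = longest strictly increasing subsequence ending at i; dec[i] = longest strictly decreasing subsequence starting at i:
i:      1  2  3  4  5  6  7  8  9 10 11 12 13 14
a[i]:   3  4 11  7  2  9 13  1  5  6 14 12  8 10
inc:    1  2  3  3  1  4  5  1  3  4  6  5  5  6
dec:    3  3  4  3  2  2  3  1  1  1  3  2  1  1
Best peak at i=11 (value 14): inc=6, dec=3, length 6+3−1 = 8.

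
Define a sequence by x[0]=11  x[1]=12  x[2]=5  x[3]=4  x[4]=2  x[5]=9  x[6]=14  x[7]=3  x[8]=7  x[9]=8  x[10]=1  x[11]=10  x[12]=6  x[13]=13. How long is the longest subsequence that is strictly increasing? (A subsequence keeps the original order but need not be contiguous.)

6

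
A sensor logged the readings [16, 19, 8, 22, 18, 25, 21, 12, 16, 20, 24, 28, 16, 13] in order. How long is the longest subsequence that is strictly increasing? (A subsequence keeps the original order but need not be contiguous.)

Track the smallest tail for each achievable length (strict):
16 → extends → [16]
19 → extends → [16, 19]
8 → replaces 16 → [8, 19]
22 → extends → [8, 19, 22]
18 → replaces 19 → [8, 18, 22]
25 → extends → [8, 18, 22, 25]
21 → replaces 22 → [8, 18, 21, 25]
12 → replaces 18 → [8, 12, 21, 25]
16 → replaces 21 → [8, 12, 16, 25]
20 → replaces 25 → [8, 12, 16, 20]
24 → extends → [8, 12, 16, 20, 24]
28 → extends → [8, 12, 16, 20, 24, 28]
16 → already a tail → [8, 12, 16, 20, 24, 28]
13 → replaces 16 → [8, 12, 13, 20, 24, 28]
Six tails, so the longest strictly increasing subsequence has length 6 (e.g. 8, 12, 16, 20, 24, 28).

6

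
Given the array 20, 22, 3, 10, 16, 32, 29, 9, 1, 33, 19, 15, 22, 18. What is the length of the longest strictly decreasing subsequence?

4

Negate each value so 'decreasing' becomes 'increasing', then run patience tails on the negated sequence:
-20 → extends → [-20]
-22 → replaces -20 → [-22]
-3 → extends → [-22, -3]
-10 → replaces -3 → [-22, -10]
-16 → replaces -10 → [-22, -16]
-32 → replaces -22 → [-32, -16]
-29 → replaces -16 → [-32, -29]
-9 → extends → [-32, -29, -9]
-1 → extends → [-32, -29, -9, -1]
-33 → replaces -32 → [-33, -29, -9, -1]
-19 → replaces -9 → [-33, -29, -19, -1]
-15 → replaces -1 → [-33, -29, -19, -15]
-22 → replaces -19 → [-33, -29, -22, -15]
-18 → replaces -15 → [-33, -29, -22, -18]
Four tails, so the longest strictly decreasing subsequence of the original has length 4.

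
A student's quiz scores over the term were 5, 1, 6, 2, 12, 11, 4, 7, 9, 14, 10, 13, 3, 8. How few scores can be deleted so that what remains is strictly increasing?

7

Fewest deletions = n − (longest strictly increasing subsequence).
Patience tails:
5 → extends → [5]
1 → replaces 5 → [1]
6 → extends → [1, 6]
2 → replaces 6 → [1, 2]
12 → extends → [1, 2, 12]
11 → replaces 12 → [1, 2, 11]
4 → replaces 11 → [1, 2, 4]
7 → extends → [1, 2, 4, 7]
9 → extends → [1, 2, 4, 7, 9]
14 → extends → [1, 2, 4, 7, 9, 14]
10 → replaces 14 → [1, 2, 4, 7, 9, 10]
13 → extends → [1, 2, 4, 7, 9, 10, 13]
3 → replaces 4 → [1, 2, 3, 7, 9, 10, 13]
8 → replaces 9 → [1, 2, 3, 7, 8, 10, 13]
Longest strictly increasing subsequence has length 7, so deletions = 14 − 7 = 7.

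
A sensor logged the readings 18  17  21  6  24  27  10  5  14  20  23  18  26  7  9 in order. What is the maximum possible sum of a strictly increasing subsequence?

Let S[i] be the best sum of a strictly increasing subsequence ending at i:
i:      1  2  3  4  5  6  7  8  9 10 11 12 13 14 15
a[i]:  18 17 21  6 24 27 10  5 14 20 23 18 26  7  9
S:     18 17 39  6 63 90 16  5 30 50 73 48 99 13 22
Maximum is 99 (e.g. 6 + 10 + 14 + 20 + 23 + 26).

99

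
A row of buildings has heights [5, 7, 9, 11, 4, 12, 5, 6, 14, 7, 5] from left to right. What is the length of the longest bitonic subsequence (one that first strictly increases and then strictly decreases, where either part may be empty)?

8

inc[i] = longest strictly increasing subsequence ending at i; dec[i] = longest strictly decreasing subsequence starting at i:
i:      1  2  3  4  5  6  7  8  9 10 11
a[i]:   5  7  9 11  4 12  5  6 14  7  5
inc:    1  2  3  4  1  5  2  3  6  4  2
dec:    2  3  3  3  1  3  1  2  3  2  1
Best peak at i=9 (value 14): inc=6, dec=3, length 6+3−1 = 8.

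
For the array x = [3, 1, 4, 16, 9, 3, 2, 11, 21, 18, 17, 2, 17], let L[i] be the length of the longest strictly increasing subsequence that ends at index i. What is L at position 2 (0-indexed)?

2

dp[i] = 1 + max{dp[j] : j<i, x[j]<x[i]} (or 1 if no such j):
i:      0  1  2  3  4  5  6  7  8  9 10 11 12
x[i]:   3  1  4 16  9  3  2 11 21 18 17  2 17
dp:     1  1  2  3  3  2  2  4  5  5  5  2  5
At index 2 the value is 2.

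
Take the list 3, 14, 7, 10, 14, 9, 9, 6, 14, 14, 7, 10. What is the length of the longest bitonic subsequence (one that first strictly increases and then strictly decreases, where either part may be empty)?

6

inc[i] = longest strictly increasing subsequence ending at i; dec[i] = longest strictly decreasing subsequence starting at i:
i:      1  2  3  4  5  6  7  8  9 10 11 12
a[i]:   3 14  7 10 14  9  9  6 14 14  7 10
inc:    1  2  2  3  4  3  3  2  4  4  3  4
dec:    1  4  2  3  3  2  2  1  2  2  1  1
Best peak at i=5 (value 14): inc=4, dec=3, length 4+3−1 = 6.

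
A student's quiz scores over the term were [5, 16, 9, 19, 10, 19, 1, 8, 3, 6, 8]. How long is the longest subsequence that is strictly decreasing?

4

Let dp[i] be the longest strictly decreasing subsequence ending at i:
i:      1  2  3  4  5  6  7  8  9 10 11
a[i]:   5 16  9 19 10 19  1  8  3  6  8
dp:     1  1  2  1  2  1  3  3  4  4  3
Maximum is 4.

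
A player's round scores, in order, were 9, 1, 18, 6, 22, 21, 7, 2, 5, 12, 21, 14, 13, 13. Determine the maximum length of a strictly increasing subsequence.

Track the smallest tail for each achievable length (strict):
9 → extends → [9]
1 → replaces 9 → [1]
18 → extends → [1, 18]
6 → replaces 18 → [1, 6]
22 → extends → [1, 6, 22]
21 → replaces 22 → [1, 6, 21]
7 → replaces 21 → [1, 6, 7]
2 → replaces 6 → [1, 2, 7]
5 → replaces 7 → [1, 2, 5]
12 → extends → [1, 2, 5, 12]
21 → extends → [1, 2, 5, 12, 21]
14 → replaces 21 → [1, 2, 5, 12, 14]
13 → replaces 14 → [1, 2, 5, 12, 13]
13 → already a tail → [1, 2, 5, 12, 13]
Five tails, so the longest strictly increasing subsequence has length 5 (e.g. 1, 6, 7, 12, 21).

5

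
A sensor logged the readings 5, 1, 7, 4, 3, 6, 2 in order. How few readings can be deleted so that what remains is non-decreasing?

Fewest deletions = n − (longest non-decreasing subsequence).
Patience tails:
5 → extends → [5]
1 → replaces 5 → [1]
7 → extends → [1, 7]
4 → replaces 7 → [1, 4]
3 → replaces 4 → [1, 3]
6 → extends → [1, 3, 6]
2 → replaces 3 → [1, 2, 6]
Longest non-decreasing subsequence has length 3, so deletions = 7 − 3 = 4.

4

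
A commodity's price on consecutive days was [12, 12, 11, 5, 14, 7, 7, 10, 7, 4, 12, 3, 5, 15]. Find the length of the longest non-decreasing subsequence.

Let dp[i] be the length of the longest such subsequence ending at index i:
i:      1  2  3  4  5  6  7  8  9 10 11 12 13 14
a[i]:  12 12 11  5 14  7  7 10  7  4 12  3  5 15
dp:     1  2  1  1  3  2  3  4  4  1  5  1  2  6
Maximum dp value is 6.

6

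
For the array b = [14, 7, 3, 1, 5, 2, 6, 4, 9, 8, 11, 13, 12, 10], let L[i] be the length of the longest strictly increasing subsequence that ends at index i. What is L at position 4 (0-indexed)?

2

dp[i] = 1 + max{dp[j] : j<i, b[j]<b[i]} (or 1 if no such j):
i:      0  1  2  3  4  5  6  7  8  9 10 11 12 13
b[i]:  14  7  3  1  5  2  6  4  9  8 11 13 12 10
dp:     1  1  1  1  2  2  3  3  4  4  5  6  6  5
At index 4 the value is 2.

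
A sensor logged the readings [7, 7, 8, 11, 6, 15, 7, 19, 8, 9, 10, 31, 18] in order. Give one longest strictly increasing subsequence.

Patience tails give the LIS length; then backtrack through the dp parents:
7 → extends → [7]
7 → already a tail → [7]
8 → extends → [7, 8]
11 → extends → [7, 8, 11]
6 → replaces 7 → [6, 8, 11]
15 → extends → [6, 8, 11, 15]
7 → replaces 8 → [6, 7, 11, 15]
19 → extends → [6, 7, 11, 15, 19]
8 → replaces 11 → [6, 7, 8, 15, 19]
9 → replaces 15 → [6, 7, 8, 9, 19]
10 → replaces 19 → [6, 7, 8, 9, 10]
31 → extends → [6, 7, 8, 9, 10, 31]
18 → replaces 31 → [6, 7, 8, 9, 10, 18]
Length 6; one witness is 7, 8, 11, 15, 19, 31.

7, 8, 11, 15, 19, 31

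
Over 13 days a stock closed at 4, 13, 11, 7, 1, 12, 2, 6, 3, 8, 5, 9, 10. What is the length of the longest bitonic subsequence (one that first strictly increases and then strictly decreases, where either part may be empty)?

6

inc[i] = longest strictly increasing subsequence ending at i; dec[i] = longest strictly decreasing subsequence starting at i:
i:      1  2  3  4  5  6  7  8  9 10 11 12 13
a[i]:   4 13 11  7  1 12  2  6  3  8  5  9 10
inc:    1  2  2  2  1  3  2  3  3  4  4  5  6
dec:    2  5  4  3  1  3  1  2  1  2  1  1  1
Best peak at i=2 (value 13): inc=2, dec=5, length 2+5−1 = 6.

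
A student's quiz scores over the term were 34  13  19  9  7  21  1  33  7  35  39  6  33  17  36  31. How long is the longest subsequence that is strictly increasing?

6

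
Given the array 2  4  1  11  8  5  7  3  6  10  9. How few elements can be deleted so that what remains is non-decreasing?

6

Fewest deletions = n − (longest non-decreasing subsequence).
i:      1  2  3  4  5  6  7  8  9 10 11
a[i]:   2  4  1 11  8  5  7  3  6 10  9
dp:     1  2  1  3  3  3  4  2  4  5  5
max dp = 5, so deletions = 11 − 5 = 6.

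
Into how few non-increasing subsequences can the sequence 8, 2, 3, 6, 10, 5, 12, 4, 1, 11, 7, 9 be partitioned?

Place each on the leftmost legal pile:
8 → new pile 1 (tops now [8])
2 → pile 1 (tops now [2])
3 → new pile 2 (tops now [2, 3])
6 → new pile 3 (tops now [2, 3, 6])
10 → new pile 4 (tops now [2, 3, 6, 10])
5 → pile 3 (tops now [2, 3, 5, 10])
12 → new pile 5 (tops now [2, 3, 5, 10, 12])
4 → pile 3 (tops now [2, 3, 4, 10, 12])
1 → pile 1 (tops now [1, 3, 4, 10, 12])
11 → pile 5 (tops now [1, 3, 4, 10, 11])
7 → pile 4 (tops now [1, 3, 4, 7, 11])
9 → pile 5 (tops now [1, 3, 4, 7, 9])
Five piles.

5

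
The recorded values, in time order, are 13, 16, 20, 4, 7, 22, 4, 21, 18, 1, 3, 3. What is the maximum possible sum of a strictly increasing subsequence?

Let S[i] be the best sum of a strictly increasing subsequence ending at i:
i:      1  2  3  4  5  6  7  8  9 10 11 12
a[i]:  13 16 20  4  7 22  4 21 18  1  3  3
S:     13 29 49  4 11 71  4 70 47  1  4  4
Maximum is 71 (e.g. 13 + 16 + 20 + 22).

71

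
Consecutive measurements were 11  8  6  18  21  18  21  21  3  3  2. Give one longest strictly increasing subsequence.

Patience tails give the LIS length; then backtrack through the dp parents:
11 → extends → [11]
8 → replaces 11 → [8]
6 → replaces 8 → [6]
18 → extends → [6, 18]
21 → extends → [6, 18, 21]
18 → already a tail → [6, 18, 21]
21 → already a tail → [6, 18, 21]
21 → already a tail → [6, 18, 21]
3 → replaces 6 → [3, 18, 21]
3 → already a tail → [3, 18, 21]
2 → replaces 3 → [2, 18, 21]
Length 3; one witness is 11, 18, 21.

11, 18, 21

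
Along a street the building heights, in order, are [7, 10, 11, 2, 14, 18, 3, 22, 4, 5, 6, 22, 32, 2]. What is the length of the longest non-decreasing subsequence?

Track the smallest tail for each achievable length (allowing ties):
7 → extends → [7]
10 → extends → [7, 10]
11 → extends → [7, 10, 11]
2 → replaces 7 → [2, 10, 11]
14 → extends → [2, 10, 11, 14]
18 → extends → [2, 10, 11, 14, 18]
3 → replaces 10 → [2, 3, 11, 14, 18]
22 → extends → [2, 3, 11, 14, 18, 22]
4 → replaces 11 → [2, 3, 4, 14, 18, 22]
5 → replaces 14 → [2, 3, 4, 5, 18, 22]
6 → replaces 18 → [2, 3, 4, 5, 6, 22]
22 → extends → [2, 3, 4, 5, 6, 22, 22]
32 → extends → [2, 3, 4, 5, 6, 22, 22, 32]
2 → replaces 3 → [2, 2, 4, 5, 6, 22, 22, 32]
Eight tails, so the longest non-decreasing subsequence has length 8 (e.g. 7, 10, 11, 14, 18, 22, 22, 32).

8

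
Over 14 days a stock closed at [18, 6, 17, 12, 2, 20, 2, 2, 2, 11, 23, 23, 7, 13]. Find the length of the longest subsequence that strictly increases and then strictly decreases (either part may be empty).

inc[i] = longest strictly increasing subsequence ending at i; dec[i] = longest strictly decreasing subsequence starting at i:
i:      1  2  3  4  5  6  7  8  9 10 11 12 13 14
a[i]:  18  6 17 12  2 20  2  2  2 11 23 23  7 13
inc:    1  1  2  2  1  3  1  1  1  2  4  4  2  3
dec:    5  2  4  3  1  3  1  1  1  2  2  2  1  1
Best peak at i=1 (value 18): inc=1, dec=5, length 1+5−1 = 5.

5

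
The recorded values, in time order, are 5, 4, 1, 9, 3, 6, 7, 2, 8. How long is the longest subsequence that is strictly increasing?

5

Track the smallest tail for each achievable length (strict):
5 → extends → [5]
4 → replaces 5 → [4]
1 → replaces 4 → [1]
9 → extends → [1, 9]
3 → replaces 9 → [1, 3]
6 → extends → [1, 3, 6]
7 → extends → [1, 3, 6, 7]
2 → replaces 3 → [1, 2, 6, 7]
8 → extends → [1, 2, 6, 7, 8]
Five tails, so the longest strictly increasing subsequence has length 5 (e.g. 1, 3, 6, 7, 8).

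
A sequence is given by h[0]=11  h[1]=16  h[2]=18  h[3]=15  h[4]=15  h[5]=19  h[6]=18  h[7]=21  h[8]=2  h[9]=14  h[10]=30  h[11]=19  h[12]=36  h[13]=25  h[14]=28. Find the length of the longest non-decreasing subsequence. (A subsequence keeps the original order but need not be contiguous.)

Track the smallest tail for each achievable length (allowing ties):
11 → extends → [11]
16 → extends → [11, 16]
18 → extends → [11, 16, 18]
15 → replaces 16 → [11, 15, 18]
15 → replaces 18 → [11, 15, 15]
19 → extends → [11, 15, 15, 19]
18 → replaces 19 → [11, 15, 15, 18]
21 → extends → [11, 15, 15, 18, 21]
2 → replaces 11 → [2, 15, 15, 18, 21]
14 → replaces 15 → [2, 14, 15, 18, 21]
30 → extends → [2, 14, 15, 18, 21, 30]
19 → replaces 21 → [2, 14, 15, 18, 19, 30]
36 → extends → [2, 14, 15, 18, 19, 30, 36]
25 → replaces 30 → [2, 14, 15, 18, 19, 25, 36]
28 → replaces 36 → [2, 14, 15, 18, 19, 25, 28]
Seven tails, so the longest non-decreasing subsequence has length 7 (e.g. 11, 16, 18, 19, 21, 30, 36).

7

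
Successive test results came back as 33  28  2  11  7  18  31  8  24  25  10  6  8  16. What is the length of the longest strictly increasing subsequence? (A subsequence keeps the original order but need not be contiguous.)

Let dp[i] be the length of the longest such subsequence ending at index i:
i:      1  2  3  4  5  6  7  8  9 10 11 12 13 14
a[i]:  33 28  2 11  7 18 31  8 24 25 10  6  8 16
dp:     1  1  1  2  2  3  4  3  4  5  4  2  3  5
Maximum dp value is 5.

5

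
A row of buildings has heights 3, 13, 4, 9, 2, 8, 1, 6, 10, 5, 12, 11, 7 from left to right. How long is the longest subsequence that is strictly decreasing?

5

Let dp[i] be the longest strictly decreasing subsequence ending at i:
i:      1  2  3  4  5  6  7  8  9 10 11 12 13
a[i]:   3 13  4  9  2  8  1  6 10  5 12 11  7
dp:     1  1  2  2  3  3  4  4  2  5  2  3  4
Maximum is 5.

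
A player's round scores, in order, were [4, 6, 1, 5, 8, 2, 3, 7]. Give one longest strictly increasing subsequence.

Patience tails give the LIS length; then backtrack through the dp parents:
4 → extends → [4]
6 → extends → [4, 6]
1 → replaces 4 → [1, 6]
5 → replaces 6 → [1, 5]
8 → extends → [1, 5, 8]
2 → replaces 5 → [1, 2, 8]
3 → replaces 8 → [1, 2, 3]
7 → extends → [1, 2, 3, 7]
Length 4; one witness is 1, 2, 3, 7.

1, 2, 3, 7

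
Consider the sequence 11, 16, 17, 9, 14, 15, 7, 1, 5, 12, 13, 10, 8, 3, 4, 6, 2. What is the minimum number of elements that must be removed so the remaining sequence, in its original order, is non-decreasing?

13

Fewest deletions = n − (longest non-decreasing subsequence).
Patience tails:
11 → extends → [11]
16 → extends → [11, 16]
17 → extends → [11, 16, 17]
9 → replaces 11 → [9, 16, 17]
14 → replaces 16 → [9, 14, 17]
15 → replaces 17 → [9, 14, 15]
7 → replaces 9 → [7, 14, 15]
1 → replaces 7 → [1, 14, 15]
5 → replaces 14 → [1, 5, 15]
12 → replaces 15 → [1, 5, 12]
13 → extends → [1, 5, 12, 13]
10 → replaces 12 → [1, 5, 10, 13]
8 → replaces 10 → [1, 5, 8, 13]
3 → replaces 5 → [1, 3, 8, 13]
4 → replaces 8 → [1, 3, 4, 13]
6 → replaces 13 → [1, 3, 4, 6]
2 → replaces 3 → [1, 2, 4, 6]
Longest non-decreasing subsequence has length 4, so deletions = 17 − 4 = 13.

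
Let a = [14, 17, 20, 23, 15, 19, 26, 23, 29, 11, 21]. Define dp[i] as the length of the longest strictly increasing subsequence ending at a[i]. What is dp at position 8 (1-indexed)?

dp[i] = 1 + max{dp[j] : j<i, a[j]<a[i]} (or 1 if no such j):
i:      1  2  3  4  5  6  7  8  9 10 11
a[i]:  14 17 20 23 15 19 26 23 29 11 21
dp:     1  2  3  4  2  3  5  4  6  1  4
At index 8 the value is 4.

4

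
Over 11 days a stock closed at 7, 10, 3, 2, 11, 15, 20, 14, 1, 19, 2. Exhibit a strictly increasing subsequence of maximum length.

7, 10, 11, 15, 20

Patience tails give the LIS length; then backtrack through the dp parents:
7 → extends → [7]
10 → extends → [7, 10]
3 → replaces 7 → [3, 10]
2 → replaces 3 → [2, 10]
11 → extends → [2, 10, 11]
15 → extends → [2, 10, 11, 15]
20 → extends → [2, 10, 11, 15, 20]
14 → replaces 15 → [2, 10, 11, 14, 20]
1 → replaces 2 → [1, 10, 11, 14, 20]
19 → replaces 20 → [1, 10, 11, 14, 19]
2 → replaces 10 → [1, 2, 11, 14, 19]
Length 5; one witness is 7, 10, 11, 15, 20.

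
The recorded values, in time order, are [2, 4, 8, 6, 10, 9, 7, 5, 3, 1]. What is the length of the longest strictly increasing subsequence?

Track the smallest tail for each achievable length (strict):
2 → extends → [2]
4 → extends → [2, 4]
8 → extends → [2, 4, 8]
6 → replaces 8 → [2, 4, 6]
10 → extends → [2, 4, 6, 10]
9 → replaces 10 → [2, 4, 6, 9]
7 → replaces 9 → [2, 4, 6, 7]
5 → replaces 6 → [2, 4, 5, 7]
3 → replaces 4 → [2, 3, 5, 7]
1 → replaces 2 → [1, 3, 5, 7]
Four tails, so the longest strictly increasing subsequence has length 4 (e.g. 2, 4, 8, 10).

4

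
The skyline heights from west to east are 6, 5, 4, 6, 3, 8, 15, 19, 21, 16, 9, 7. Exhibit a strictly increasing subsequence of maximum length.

Patience tails give the LIS length; then backtrack through the dp parents:
6 → extends → [6]
5 → replaces 6 → [5]
4 → replaces 5 → [4]
6 → extends → [4, 6]
3 → replaces 4 → [3, 6]
8 → extends → [3, 6, 8]
15 → extends → [3, 6, 8, 15]
19 → extends → [3, 6, 8, 15, 19]
21 → extends → [3, 6, 8, 15, 19, 21]
16 → replaces 19 → [3, 6, 8, 15, 16, 21]
9 → replaces 15 → [3, 6, 8, 9, 16, 21]
7 → replaces 8 → [3, 6, 7, 9, 16, 21]
Length 6; one witness is 5, 6, 8, 15, 19, 21.

5, 6, 8, 15, 19, 21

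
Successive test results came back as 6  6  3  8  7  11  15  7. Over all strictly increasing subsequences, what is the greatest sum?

40

Let S[i] be the best sum of a strictly increasing subsequence ending at i:
i:      1  2  3  4  5  6  7  8
a[i]:   6  6  3  8  7 11 15  7
S:      6  6  3 14 13 25 40 13
Maximum is 40 (e.g. 6 + 8 + 11 + 15).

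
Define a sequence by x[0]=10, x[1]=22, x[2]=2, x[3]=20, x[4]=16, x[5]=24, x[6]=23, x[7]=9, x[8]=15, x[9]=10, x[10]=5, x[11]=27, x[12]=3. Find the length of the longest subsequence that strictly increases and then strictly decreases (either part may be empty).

8

inc[i] = longest strictly increasing subsequence ending at i; dec[i] = longest strictly decreasing subsequence starting at i:
i:      0  1  2  3  4  5  6  7  8  9 10 11 12
x[i]:  10 22  2 20 16 24 23  9 15 10  5 27  3
inc:    1  2  1  2  2  3  3  2  3  3  2  4  2
dec:    4  7  1  6  5  6  5  3  4  3  2  2  1
Best peak at i=1 (value 22): inc=2, dec=7, length 2+7−1 = 8.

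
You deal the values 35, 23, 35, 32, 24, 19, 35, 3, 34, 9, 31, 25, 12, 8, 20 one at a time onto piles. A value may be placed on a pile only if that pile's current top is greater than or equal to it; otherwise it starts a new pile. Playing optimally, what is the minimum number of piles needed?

4

Place each on the leftmost legal pile:
35 → new pile 1 (tops now [35])
23 → pile 1 (tops now [23])
35 → new pile 2 (tops now [23, 35])
32 → pile 2 (tops now [23, 32])
24 → pile 2 (tops now [23, 24])
19 → pile 1 (tops now [19, 24])
35 → new pile 3 (tops now [19, 24, 35])
3 → pile 1 (tops now [3, 24, 35])
34 → pile 3 (tops now [3, 24, 34])
9 → pile 2 (tops now [3, 9, 34])
31 → pile 3 (tops now [3, 9, 31])
25 → pile 3 (tops now [3, 9, 25])
12 → pile 3 (tops now [3, 9, 12])
8 → pile 2 (tops now [3, 8, 12])
20 → new pile 4 (tops now [3, 8, 12, 20])
Four piles.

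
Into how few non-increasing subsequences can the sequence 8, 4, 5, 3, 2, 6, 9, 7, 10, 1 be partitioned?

The minimum number of non-increasing subsequences covering a sequence equals the length of its longest strictly increasing subsequence.
LIS length is 5 (e.g. 4, 5, 6, 9, 10), so 5 piles are needed.

5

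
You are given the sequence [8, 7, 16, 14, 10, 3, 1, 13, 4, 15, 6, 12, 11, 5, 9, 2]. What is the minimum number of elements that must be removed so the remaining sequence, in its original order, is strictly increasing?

Fewest deletions = n − (longest strictly increasing subsequence).
i:      1  2  3  4  5  6  7  8  9 10 11 12 13 14 15 16
a[i]:   8  7 16 14 10  3  1 13  4 15  6 12 11  5  9  2
dp:     1  1  2  2  2  1  1  3  2  4  3  4  4  3  4  2
max dp = 4, so deletions = 16 − 4 = 12.

12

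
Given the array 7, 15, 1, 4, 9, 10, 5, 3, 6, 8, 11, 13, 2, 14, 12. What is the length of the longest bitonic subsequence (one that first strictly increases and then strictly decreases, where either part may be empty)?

inc[i] = longest strictly increasing subsequence ending at i; dec[i] = longest strictly decreasing subsequence starting at i:
i:      1  2  3  4  5  6  7  8  9 10 11 12 13 14 15
a[i]:   7 15  1  4  9 10  5  3  6  8 11 13  2 14 12
inc:    1  2  1  2  3  4  3  2  4  5  6  7  2  8  7
dec:    4  5  1  3  4  4  3  2  2  2  2  2  1  2  1
Best peak at i=14 (value 14): inc=8, dec=2, length 8+2−1 = 9.

9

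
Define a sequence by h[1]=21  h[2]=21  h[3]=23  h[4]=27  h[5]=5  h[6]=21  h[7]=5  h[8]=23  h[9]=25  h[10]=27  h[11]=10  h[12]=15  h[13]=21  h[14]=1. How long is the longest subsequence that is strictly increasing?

Track the smallest tail for each achievable length (strict):
21 → extends → [21]
21 → already a tail → [21]
23 → extends → [21, 23]
27 → extends → [21, 23, 27]
5 → replaces 21 → [5, 23, 27]
21 → replaces 23 → [5, 21, 27]
5 → already a tail → [5, 21, 27]
23 → replaces 27 → [5, 21, 23]
25 → extends → [5, 21, 23, 25]
27 → extends → [5, 21, 23, 25, 27]
10 → replaces 21 → [5, 10, 23, 25, 27]
15 → replaces 23 → [5, 10, 15, 25, 27]
21 → replaces 25 → [5, 10, 15, 21, 27]
1 → replaces 5 → [1, 10, 15, 21, 27]
Five tails, so the longest strictly increasing subsequence has length 5 (e.g. 5, 21, 23, 25, 27).

5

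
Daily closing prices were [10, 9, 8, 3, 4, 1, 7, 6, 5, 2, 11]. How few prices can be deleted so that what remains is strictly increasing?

7

Fewest deletions = n − (longest strictly increasing subsequence).
Patience tails:
10 → extends → [10]
9 → replaces 10 → [9]
8 → replaces 9 → [8]
3 → replaces 8 → [3]
4 → extends → [3, 4]
1 → replaces 3 → [1, 4]
7 → extends → [1, 4, 7]
6 → replaces 7 → [1, 4, 6]
5 → replaces 6 → [1, 4, 5]
2 → replaces 4 → [1, 2, 5]
11 → extends → [1, 2, 5, 11]
Longest strictly increasing subsequence has length 4, so deletions = 11 − 4 = 7.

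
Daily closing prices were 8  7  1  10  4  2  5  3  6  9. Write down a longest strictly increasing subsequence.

Patience tails give the LIS length; then backtrack through the dp parents:
8 → extends → [8]
7 → replaces 8 → [7]
1 → replaces 7 → [1]
10 → extends → [1, 10]
4 → replaces 10 → [1, 4]
2 → replaces 4 → [1, 2]
5 → extends → [1, 2, 5]
3 → replaces 5 → [1, 2, 3]
6 → extends → [1, 2, 3, 6]
9 → extends → [1, 2, 3, 6, 9]
Length 5; one witness is 1, 4, 5, 6, 9.

1, 4, 5, 6, 9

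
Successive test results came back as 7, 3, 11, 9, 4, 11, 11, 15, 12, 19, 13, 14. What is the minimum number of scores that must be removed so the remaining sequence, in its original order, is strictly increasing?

6

Fewest deletions = n − (longest strictly increasing subsequence).
i:      1  2  3  4  5  6  7  8  9 10 11 12
a[i]:   7  3 11  9  4 11 11 15 12 19 13 14
dp:     1  1  2  2  2  3  3  4  4  5  5  6
max dp = 6, so deletions = 12 − 6 = 6.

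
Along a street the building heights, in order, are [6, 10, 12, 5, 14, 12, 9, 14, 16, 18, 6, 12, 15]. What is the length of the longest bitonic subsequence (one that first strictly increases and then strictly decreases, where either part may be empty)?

inc[i] = longest strictly increasing subsequence ending at i; dec[i] = longest strictly decreasing subsequence starting at i:
i:      1  2  3  4  5  6  7  8  9 10 11 12 13
a[i]:   6 10 12  5 14 12  9 14 16 18  6 12 15
inc:    1  2  3  1  4  3  2  4  5  6  2  3  5
dec:    2  3  3  1  4  3  2  2  2  2  1  1  1
Best peak at i=5 (value 14): inc=4, dec=4, length 4+4−1 = 7.

7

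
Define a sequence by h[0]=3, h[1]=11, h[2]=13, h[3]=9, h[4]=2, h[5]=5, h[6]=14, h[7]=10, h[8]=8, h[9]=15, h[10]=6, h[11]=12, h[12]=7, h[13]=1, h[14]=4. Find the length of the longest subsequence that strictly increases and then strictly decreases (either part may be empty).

8

inc[i] = longest strictly increasing subsequence ending at i; dec[i] = longest strictly decreasing subsequence starting at i:
i:      0  1  2  3  4  5  6  7  8  9 10 11 12 13 14
h[i]:   3 11 13  9  2  5 14 10  8 15  6 12  7  1  4
inc:    1  2  3  2  1  2  4  3  3  5  3  4  4  1  2
dec:    3  5  5  4  2  2  5  4  3  4  2  3  2  1  1
Best peak at i=6 (value 14): inc=4, dec=5, length 4+5−1 = 8.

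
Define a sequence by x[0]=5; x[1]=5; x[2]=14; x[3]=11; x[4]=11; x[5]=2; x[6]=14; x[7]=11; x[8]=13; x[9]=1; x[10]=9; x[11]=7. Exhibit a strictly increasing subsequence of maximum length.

5, 11, 14

Patience tails give the LIS length; then backtrack through the dp parents:
5 → extends → [5]
5 → already a tail → [5]
14 → extends → [5, 14]
11 → replaces 14 → [5, 11]
11 → already a tail → [5, 11]
2 → replaces 5 → [2, 11]
14 → extends → [2, 11, 14]
11 → already a tail → [2, 11, 14]
13 → replaces 14 → [2, 11, 13]
1 → replaces 2 → [1, 11, 13]
9 → replaces 11 → [1, 9, 13]
7 → replaces 9 → [1, 7, 13]
Length 3; one witness is 5, 11, 14.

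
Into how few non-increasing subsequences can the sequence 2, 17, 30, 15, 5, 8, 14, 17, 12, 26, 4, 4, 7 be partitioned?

The minimum number of non-increasing subsequences covering a sequence equals the length of its longest strictly increasing subsequence.
LIS length is 6 (e.g. 2, 5, 8, 14, 17, 26), so 6 piles are needed.

6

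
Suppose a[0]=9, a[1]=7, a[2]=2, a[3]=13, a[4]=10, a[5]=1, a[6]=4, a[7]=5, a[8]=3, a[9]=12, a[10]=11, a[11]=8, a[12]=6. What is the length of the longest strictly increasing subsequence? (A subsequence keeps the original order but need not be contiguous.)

Track the smallest tail for each achievable length (strict):
9 → extends → [9]
7 → replaces 9 → [7]
2 → replaces 7 → [2]
13 → extends → [2, 13]
10 → replaces 13 → [2, 10]
1 → replaces 2 → [1, 10]
4 → replaces 10 → [1, 4]
5 → extends → [1, 4, 5]
3 → replaces 4 → [1, 3, 5]
12 → extends → [1, 3, 5, 12]
11 → replaces 12 → [1, 3, 5, 11]
8 → replaces 11 → [1, 3, 5, 8]
6 → replaces 8 → [1, 3, 5, 6]
Four tails, so the longest strictly increasing subsequence has length 4 (e.g. 2, 4, 5, 12).

4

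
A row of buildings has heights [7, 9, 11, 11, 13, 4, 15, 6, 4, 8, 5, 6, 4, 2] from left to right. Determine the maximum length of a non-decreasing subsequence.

6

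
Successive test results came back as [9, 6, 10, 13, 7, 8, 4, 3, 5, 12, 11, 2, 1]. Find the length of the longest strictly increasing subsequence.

4

Track the smallest tail for each achievable length (strict):
9 → extends → [9]
6 → replaces 9 → [6]
10 → extends → [6, 10]
13 → extends → [6, 10, 13]
7 → replaces 10 → [6, 7, 13]
8 → replaces 13 → [6, 7, 8]
4 → replaces 6 → [4, 7, 8]
3 → replaces 4 → [3, 7, 8]
5 → replaces 7 → [3, 5, 8]
12 → extends → [3, 5, 8, 12]
11 → replaces 12 → [3, 5, 8, 11]
2 → replaces 3 → [2, 5, 8, 11]
1 → replaces 2 → [1, 5, 8, 11]
Four tails, so the longest strictly increasing subsequence has length 4 (e.g. 6, 7, 8, 12).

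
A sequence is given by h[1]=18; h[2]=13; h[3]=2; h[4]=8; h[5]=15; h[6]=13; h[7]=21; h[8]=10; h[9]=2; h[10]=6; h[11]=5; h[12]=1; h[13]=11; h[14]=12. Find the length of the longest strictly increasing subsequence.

5

Let dp[i] be the length of the longest such subsequence ending at index i:
i:      1  2  3  4  5  6  7  8  9 10 11 12 13 14
h[i]:  18 13  2  8 15 13 21 10  2  6  5  1 11 12
dp:     1  1  1  2  3  3  4  3  1  2  2  1  4  5
Maximum dp value is 5.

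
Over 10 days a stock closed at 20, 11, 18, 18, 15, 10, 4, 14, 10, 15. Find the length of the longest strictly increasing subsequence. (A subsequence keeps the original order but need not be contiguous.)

Let dp[i] be the length of the longest such subsequence ending at index i:
i:      1  2  3  4  5  6  7  8  9 10
a[i]:  20 11 18 18 15 10  4 14 10 15
dp:     1  1  2  2  2  1  1  2  2  3
Maximum dp value is 3.

3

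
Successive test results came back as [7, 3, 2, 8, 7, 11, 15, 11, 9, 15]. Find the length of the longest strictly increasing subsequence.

4

Track the smallest tail for each achievable length (strict):
7 → extends → [7]
3 → replaces 7 → [3]
2 → replaces 3 → [2]
8 → extends → [2, 8]
7 → replaces 8 → [2, 7]
11 → extends → [2, 7, 11]
15 → extends → [2, 7, 11, 15]
11 → already a tail → [2, 7, 11, 15]
9 → replaces 11 → [2, 7, 9, 15]
15 → already a tail → [2, 7, 9, 15]
Four tails, so the longest strictly increasing subsequence has length 4 (e.g. 7, 8, 11, 15).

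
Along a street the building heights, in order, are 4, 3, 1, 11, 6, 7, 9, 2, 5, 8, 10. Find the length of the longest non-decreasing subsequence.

Let dp[i] be the length of the longest such subsequence ending at index i:
i:      1  2  3  4  5  6  7  8  9 10 11
a[i]:   4  3  1 11  6  7  9  2  5  8 10
dp:     1  1  1  2  2  3  4  2  3  4  5
Maximum dp value is 5.

5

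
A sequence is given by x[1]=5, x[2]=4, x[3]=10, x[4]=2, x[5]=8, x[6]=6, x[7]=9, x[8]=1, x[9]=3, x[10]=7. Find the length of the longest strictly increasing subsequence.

3

Track the smallest tail for each achievable length (strict):
5 → extends → [5]
4 → replaces 5 → [4]
10 → extends → [4, 10]
2 → replaces 4 → [2, 10]
8 → replaces 10 → [2, 8]
6 → replaces 8 → [2, 6]
9 → extends → [2, 6, 9]
1 → replaces 2 → [1, 6, 9]
3 → replaces 6 → [1, 3, 9]
7 → replaces 9 → [1, 3, 7]
Three tails, so the longest strictly increasing subsequence has length 3 (e.g. 5, 8, 9).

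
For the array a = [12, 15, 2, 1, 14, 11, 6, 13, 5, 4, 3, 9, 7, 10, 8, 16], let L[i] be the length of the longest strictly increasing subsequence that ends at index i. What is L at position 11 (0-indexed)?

dp[i] = 1 + max{dp[j] : j<i, a[j]<a[i]} (or 1 if no such j):
i:      0  1  2  3  4  5  6  7  8  9 10 11 12 13 14 15
a[i]:  12 15  2  1 14 11  6 13  5  4  3  9  7 10  8 16
dp:     1  2  1  1  2  2  2  3  2  2  2  3  3  4  4  5
At index 11 the value is 3.

3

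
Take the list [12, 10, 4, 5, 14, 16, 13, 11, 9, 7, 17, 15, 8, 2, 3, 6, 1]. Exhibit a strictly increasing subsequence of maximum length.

4, 5, 14, 16, 17

Patience tails give the LIS length; then backtrack through the dp parents:
12 → extends → [12]
10 → replaces 12 → [10]
4 → replaces 10 → [4]
5 → extends → [4, 5]
14 → extends → [4, 5, 14]
16 → extends → [4, 5, 14, 16]
13 → replaces 14 → [4, 5, 13, 16]
11 → replaces 13 → [4, 5, 11, 16]
9 → replaces 11 → [4, 5, 9, 16]
7 → replaces 9 → [4, 5, 7, 16]
17 → extends → [4, 5, 7, 16, 17]
15 → replaces 16 → [4, 5, 7, 15, 17]
8 → replaces 15 → [4, 5, 7, 8, 17]
2 → replaces 4 → [2, 5, 7, 8, 17]
3 → replaces 5 → [2, 3, 7, 8, 17]
6 → replaces 7 → [2, 3, 6, 8, 17]
1 → replaces 2 → [1, 3, 6, 8, 17]
Length 5; one witness is 4, 5, 14, 16, 17.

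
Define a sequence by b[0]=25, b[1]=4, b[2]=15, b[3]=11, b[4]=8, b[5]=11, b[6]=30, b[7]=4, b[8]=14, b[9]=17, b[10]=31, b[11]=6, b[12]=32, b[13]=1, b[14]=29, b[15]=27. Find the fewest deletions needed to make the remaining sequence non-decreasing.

9

Fewest deletions = n − (longest non-decreasing subsequence).
i:      0  1  2  3  4  5  6  7  8  9 10 11 12 13 14 15
b[i]:  25  4 15 11  8 11 30  4 14 17 31  6 32  1 29 27
dp:     1  1  2  2  2  3  4  2  4  5  6  3  7  1  6  6
max dp = 7, so deletions = 16 − 7 = 9.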